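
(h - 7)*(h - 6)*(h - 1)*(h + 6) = h^4 - 8*h^3 - 29*h^2 + 288*h - 252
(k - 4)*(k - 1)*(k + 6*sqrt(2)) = k^3 - 5*k^2 + 6*sqrt(2)*k^2 - 30*sqrt(2)*k + 4*k + 24*sqrt(2)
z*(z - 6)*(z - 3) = z^3 - 9*z^2 + 18*z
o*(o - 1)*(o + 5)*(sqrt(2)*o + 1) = sqrt(2)*o^4 + o^3 + 4*sqrt(2)*o^3 - 5*sqrt(2)*o^2 + 4*o^2 - 5*o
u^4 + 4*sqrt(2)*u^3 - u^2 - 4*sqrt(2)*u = u*(u - 1)*(u + 1)*(u + 4*sqrt(2))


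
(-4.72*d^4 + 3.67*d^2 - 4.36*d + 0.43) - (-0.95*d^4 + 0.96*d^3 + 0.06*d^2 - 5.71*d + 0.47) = -3.77*d^4 - 0.96*d^3 + 3.61*d^2 + 1.35*d - 0.04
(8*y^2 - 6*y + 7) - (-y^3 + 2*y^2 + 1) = y^3 + 6*y^2 - 6*y + 6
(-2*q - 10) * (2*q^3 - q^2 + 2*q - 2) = -4*q^4 - 18*q^3 + 6*q^2 - 16*q + 20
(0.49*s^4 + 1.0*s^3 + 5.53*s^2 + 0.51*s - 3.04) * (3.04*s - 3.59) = 1.4896*s^5 + 1.2809*s^4 + 13.2212*s^3 - 18.3023*s^2 - 11.0725*s + 10.9136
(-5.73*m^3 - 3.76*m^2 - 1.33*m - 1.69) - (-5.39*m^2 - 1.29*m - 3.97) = -5.73*m^3 + 1.63*m^2 - 0.04*m + 2.28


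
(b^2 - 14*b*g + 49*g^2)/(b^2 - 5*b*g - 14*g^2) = (b - 7*g)/(b + 2*g)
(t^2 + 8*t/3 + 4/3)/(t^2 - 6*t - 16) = (t + 2/3)/(t - 8)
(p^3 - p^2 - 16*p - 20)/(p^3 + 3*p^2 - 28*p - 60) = (p + 2)/(p + 6)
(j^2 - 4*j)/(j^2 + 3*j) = (j - 4)/(j + 3)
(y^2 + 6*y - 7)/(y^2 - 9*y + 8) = (y + 7)/(y - 8)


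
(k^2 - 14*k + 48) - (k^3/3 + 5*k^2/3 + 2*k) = -k^3/3 - 2*k^2/3 - 16*k + 48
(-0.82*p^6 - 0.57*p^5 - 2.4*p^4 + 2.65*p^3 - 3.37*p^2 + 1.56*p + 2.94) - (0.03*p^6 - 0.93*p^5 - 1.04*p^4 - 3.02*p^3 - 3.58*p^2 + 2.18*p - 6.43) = -0.85*p^6 + 0.36*p^5 - 1.36*p^4 + 5.67*p^3 + 0.21*p^2 - 0.62*p + 9.37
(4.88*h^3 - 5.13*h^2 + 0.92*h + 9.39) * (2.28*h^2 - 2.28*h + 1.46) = 11.1264*h^5 - 22.8228*h^4 + 20.9188*h^3 + 11.8218*h^2 - 20.066*h + 13.7094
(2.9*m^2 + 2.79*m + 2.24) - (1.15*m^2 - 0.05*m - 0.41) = 1.75*m^2 + 2.84*m + 2.65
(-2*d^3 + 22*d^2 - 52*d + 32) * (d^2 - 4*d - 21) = -2*d^5 + 30*d^4 - 98*d^3 - 222*d^2 + 964*d - 672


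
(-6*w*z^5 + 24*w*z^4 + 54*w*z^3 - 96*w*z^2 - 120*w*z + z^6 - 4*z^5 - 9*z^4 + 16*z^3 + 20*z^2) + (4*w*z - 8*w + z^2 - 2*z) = -6*w*z^5 + 24*w*z^4 + 54*w*z^3 - 96*w*z^2 - 116*w*z - 8*w + z^6 - 4*z^5 - 9*z^4 + 16*z^3 + 21*z^2 - 2*z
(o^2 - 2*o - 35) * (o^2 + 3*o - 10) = o^4 + o^3 - 51*o^2 - 85*o + 350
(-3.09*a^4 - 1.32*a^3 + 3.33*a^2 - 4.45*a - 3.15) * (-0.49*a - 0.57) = 1.5141*a^5 + 2.4081*a^4 - 0.8793*a^3 + 0.2824*a^2 + 4.08*a + 1.7955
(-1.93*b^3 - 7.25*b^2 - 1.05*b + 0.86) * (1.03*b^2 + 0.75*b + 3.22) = -1.9879*b^5 - 8.915*b^4 - 12.7336*b^3 - 23.2467*b^2 - 2.736*b + 2.7692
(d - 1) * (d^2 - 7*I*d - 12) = d^3 - d^2 - 7*I*d^2 - 12*d + 7*I*d + 12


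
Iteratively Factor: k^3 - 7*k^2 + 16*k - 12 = (k - 3)*(k^2 - 4*k + 4) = (k - 3)*(k - 2)*(k - 2)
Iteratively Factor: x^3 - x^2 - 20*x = (x)*(x^2 - x - 20) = x*(x + 4)*(x - 5)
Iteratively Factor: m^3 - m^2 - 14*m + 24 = (m - 3)*(m^2 + 2*m - 8) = (m - 3)*(m + 4)*(m - 2)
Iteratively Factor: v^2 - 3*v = (v)*(v - 3)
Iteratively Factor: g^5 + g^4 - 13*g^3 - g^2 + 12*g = (g + 4)*(g^4 - 3*g^3 - g^2 + 3*g) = g*(g + 4)*(g^3 - 3*g^2 - g + 3) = g*(g - 1)*(g + 4)*(g^2 - 2*g - 3) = g*(g - 1)*(g + 1)*(g + 4)*(g - 3)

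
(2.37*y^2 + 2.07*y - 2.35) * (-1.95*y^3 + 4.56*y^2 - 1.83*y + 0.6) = -4.6215*y^5 + 6.7707*y^4 + 9.6846*y^3 - 13.0821*y^2 + 5.5425*y - 1.41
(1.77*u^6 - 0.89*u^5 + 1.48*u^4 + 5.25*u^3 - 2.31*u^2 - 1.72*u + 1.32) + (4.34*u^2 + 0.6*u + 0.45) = 1.77*u^6 - 0.89*u^5 + 1.48*u^4 + 5.25*u^3 + 2.03*u^2 - 1.12*u + 1.77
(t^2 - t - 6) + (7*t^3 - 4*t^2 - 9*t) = 7*t^3 - 3*t^2 - 10*t - 6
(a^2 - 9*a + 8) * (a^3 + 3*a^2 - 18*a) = a^5 - 6*a^4 - 37*a^3 + 186*a^2 - 144*a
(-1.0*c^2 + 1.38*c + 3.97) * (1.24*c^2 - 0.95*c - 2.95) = -1.24*c^4 + 2.6612*c^3 + 6.5618*c^2 - 7.8425*c - 11.7115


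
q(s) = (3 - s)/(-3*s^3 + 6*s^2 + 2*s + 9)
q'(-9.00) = 0.00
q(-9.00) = 0.00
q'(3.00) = 0.08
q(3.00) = 0.00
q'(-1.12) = 0.22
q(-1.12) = 0.22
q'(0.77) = -0.16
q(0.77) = 0.18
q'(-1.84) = 0.10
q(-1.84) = 0.11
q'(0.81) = -0.15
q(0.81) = 0.17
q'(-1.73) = 0.12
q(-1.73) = 0.12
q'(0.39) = -0.22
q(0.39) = 0.25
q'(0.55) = -0.20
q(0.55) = 0.21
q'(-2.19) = 0.07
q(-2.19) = 0.08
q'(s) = (3 - s)*(9*s^2 - 12*s - 2)/(-3*s^3 + 6*s^2 + 2*s + 9)^2 - 1/(-3*s^3 + 6*s^2 + 2*s + 9)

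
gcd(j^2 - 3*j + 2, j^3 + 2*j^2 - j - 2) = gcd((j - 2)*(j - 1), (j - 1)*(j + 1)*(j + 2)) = j - 1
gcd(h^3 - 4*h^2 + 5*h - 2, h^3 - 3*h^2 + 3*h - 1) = h^2 - 2*h + 1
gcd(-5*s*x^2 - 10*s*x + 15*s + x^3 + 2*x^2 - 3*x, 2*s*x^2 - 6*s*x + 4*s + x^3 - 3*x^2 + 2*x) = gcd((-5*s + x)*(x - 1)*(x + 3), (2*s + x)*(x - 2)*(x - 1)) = x - 1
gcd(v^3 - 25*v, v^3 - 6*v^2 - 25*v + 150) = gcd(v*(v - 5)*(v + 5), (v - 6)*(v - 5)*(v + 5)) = v^2 - 25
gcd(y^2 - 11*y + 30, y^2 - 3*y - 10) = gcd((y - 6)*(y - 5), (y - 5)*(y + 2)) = y - 5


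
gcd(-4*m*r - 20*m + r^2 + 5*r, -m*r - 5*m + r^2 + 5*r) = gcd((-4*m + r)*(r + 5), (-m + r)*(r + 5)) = r + 5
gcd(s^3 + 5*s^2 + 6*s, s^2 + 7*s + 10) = s + 2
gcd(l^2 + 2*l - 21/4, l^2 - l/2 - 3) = 1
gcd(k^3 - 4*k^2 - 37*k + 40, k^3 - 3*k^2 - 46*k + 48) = k^2 - 9*k + 8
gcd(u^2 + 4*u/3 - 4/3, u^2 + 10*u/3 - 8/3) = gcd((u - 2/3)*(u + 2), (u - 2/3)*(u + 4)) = u - 2/3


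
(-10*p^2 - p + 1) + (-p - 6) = -10*p^2 - 2*p - 5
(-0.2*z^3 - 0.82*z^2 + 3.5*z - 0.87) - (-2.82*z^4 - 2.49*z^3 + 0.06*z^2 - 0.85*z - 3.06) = 2.82*z^4 + 2.29*z^3 - 0.88*z^2 + 4.35*z + 2.19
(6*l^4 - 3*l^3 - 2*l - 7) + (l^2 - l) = 6*l^4 - 3*l^3 + l^2 - 3*l - 7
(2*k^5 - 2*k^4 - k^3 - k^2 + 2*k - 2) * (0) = 0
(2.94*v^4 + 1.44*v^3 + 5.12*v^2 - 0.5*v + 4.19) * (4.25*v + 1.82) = 12.495*v^5 + 11.4708*v^4 + 24.3808*v^3 + 7.1934*v^2 + 16.8975*v + 7.6258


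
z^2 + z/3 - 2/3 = (z - 2/3)*(z + 1)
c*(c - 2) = c^2 - 2*c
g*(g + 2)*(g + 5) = g^3 + 7*g^2 + 10*g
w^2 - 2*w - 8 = (w - 4)*(w + 2)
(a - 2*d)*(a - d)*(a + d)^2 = a^4 - a^3*d - 3*a^2*d^2 + a*d^3 + 2*d^4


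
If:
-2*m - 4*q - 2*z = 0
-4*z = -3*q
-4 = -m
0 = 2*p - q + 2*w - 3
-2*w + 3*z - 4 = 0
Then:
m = 4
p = 97/22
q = -16/11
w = -40/11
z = -12/11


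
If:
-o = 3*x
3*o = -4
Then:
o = -4/3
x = 4/9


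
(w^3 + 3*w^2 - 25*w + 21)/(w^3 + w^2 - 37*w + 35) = (w - 3)/(w - 5)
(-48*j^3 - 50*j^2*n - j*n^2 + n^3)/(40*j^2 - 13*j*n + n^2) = (-6*j^2 - 7*j*n - n^2)/(5*j - n)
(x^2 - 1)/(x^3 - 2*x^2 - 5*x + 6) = (x + 1)/(x^2 - x - 6)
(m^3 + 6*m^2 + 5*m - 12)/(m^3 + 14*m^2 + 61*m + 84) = (m - 1)/(m + 7)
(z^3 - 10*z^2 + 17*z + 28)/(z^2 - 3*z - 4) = z - 7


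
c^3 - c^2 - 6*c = c*(c - 3)*(c + 2)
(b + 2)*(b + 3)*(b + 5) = b^3 + 10*b^2 + 31*b + 30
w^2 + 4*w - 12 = (w - 2)*(w + 6)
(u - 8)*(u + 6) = u^2 - 2*u - 48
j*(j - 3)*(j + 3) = j^3 - 9*j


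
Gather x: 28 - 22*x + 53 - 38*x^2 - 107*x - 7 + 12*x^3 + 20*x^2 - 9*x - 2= 12*x^3 - 18*x^2 - 138*x + 72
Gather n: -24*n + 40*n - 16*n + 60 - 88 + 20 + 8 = 0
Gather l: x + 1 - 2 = x - 1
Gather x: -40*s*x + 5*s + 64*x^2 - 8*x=5*s + 64*x^2 + x*(-40*s - 8)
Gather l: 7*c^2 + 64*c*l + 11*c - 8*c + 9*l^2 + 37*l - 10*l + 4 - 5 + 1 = 7*c^2 + 3*c + 9*l^2 + l*(64*c + 27)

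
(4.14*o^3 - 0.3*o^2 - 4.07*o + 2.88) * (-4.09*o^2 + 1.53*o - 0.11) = -16.9326*o^5 + 7.5612*o^4 + 15.7319*o^3 - 17.9733*o^2 + 4.8541*o - 0.3168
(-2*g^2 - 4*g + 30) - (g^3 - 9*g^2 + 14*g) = -g^3 + 7*g^2 - 18*g + 30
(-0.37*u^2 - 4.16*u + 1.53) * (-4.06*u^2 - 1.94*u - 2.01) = 1.5022*u^4 + 17.6074*u^3 + 2.6023*u^2 + 5.3934*u - 3.0753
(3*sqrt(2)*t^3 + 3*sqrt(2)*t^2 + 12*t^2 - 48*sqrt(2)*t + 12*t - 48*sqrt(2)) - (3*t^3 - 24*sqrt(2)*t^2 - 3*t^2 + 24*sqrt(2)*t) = -3*t^3 + 3*sqrt(2)*t^3 + 15*t^2 + 27*sqrt(2)*t^2 - 72*sqrt(2)*t + 12*t - 48*sqrt(2)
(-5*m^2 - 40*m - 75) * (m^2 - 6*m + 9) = -5*m^4 - 10*m^3 + 120*m^2 + 90*m - 675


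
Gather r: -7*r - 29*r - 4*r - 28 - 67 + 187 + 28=120 - 40*r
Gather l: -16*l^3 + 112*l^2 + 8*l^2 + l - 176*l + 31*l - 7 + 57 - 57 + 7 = -16*l^3 + 120*l^2 - 144*l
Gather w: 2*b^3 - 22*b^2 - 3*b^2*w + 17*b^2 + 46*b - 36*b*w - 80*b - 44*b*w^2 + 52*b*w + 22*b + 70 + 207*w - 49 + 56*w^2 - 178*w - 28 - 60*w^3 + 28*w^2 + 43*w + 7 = 2*b^3 - 5*b^2 - 12*b - 60*w^3 + w^2*(84 - 44*b) + w*(-3*b^2 + 16*b + 72)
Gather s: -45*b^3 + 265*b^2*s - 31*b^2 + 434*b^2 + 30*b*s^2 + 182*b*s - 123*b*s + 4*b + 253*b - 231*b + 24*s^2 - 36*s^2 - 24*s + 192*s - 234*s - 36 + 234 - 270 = -45*b^3 + 403*b^2 + 26*b + s^2*(30*b - 12) + s*(265*b^2 + 59*b - 66) - 72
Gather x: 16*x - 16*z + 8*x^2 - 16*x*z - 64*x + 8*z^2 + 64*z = 8*x^2 + x*(-16*z - 48) + 8*z^2 + 48*z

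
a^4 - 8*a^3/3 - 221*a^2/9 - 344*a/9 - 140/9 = (a - 7)*(a + 2/3)*(a + 5/3)*(a + 2)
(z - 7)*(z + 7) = z^2 - 49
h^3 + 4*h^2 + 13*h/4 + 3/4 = (h + 1/2)^2*(h + 3)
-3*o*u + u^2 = u*(-3*o + u)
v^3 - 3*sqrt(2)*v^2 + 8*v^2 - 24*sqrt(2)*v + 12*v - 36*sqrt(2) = (v + 2)*(v + 6)*(v - 3*sqrt(2))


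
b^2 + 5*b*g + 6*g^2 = (b + 2*g)*(b + 3*g)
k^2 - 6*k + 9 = (k - 3)^2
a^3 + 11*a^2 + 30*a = a*(a + 5)*(a + 6)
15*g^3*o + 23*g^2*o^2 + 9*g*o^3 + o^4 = o*(g + o)*(3*g + o)*(5*g + o)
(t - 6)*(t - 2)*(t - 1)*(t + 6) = t^4 - 3*t^3 - 34*t^2 + 108*t - 72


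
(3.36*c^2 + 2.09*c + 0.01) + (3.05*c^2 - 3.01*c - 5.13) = 6.41*c^2 - 0.92*c - 5.12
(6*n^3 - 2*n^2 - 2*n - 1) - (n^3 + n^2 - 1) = 5*n^3 - 3*n^2 - 2*n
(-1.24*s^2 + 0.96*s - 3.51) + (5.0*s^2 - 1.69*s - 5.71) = 3.76*s^2 - 0.73*s - 9.22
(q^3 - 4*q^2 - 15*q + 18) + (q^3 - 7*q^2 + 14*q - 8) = 2*q^3 - 11*q^2 - q + 10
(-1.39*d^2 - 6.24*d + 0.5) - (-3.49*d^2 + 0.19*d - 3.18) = 2.1*d^2 - 6.43*d + 3.68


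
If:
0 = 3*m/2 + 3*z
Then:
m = -2*z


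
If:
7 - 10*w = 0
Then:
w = 7/10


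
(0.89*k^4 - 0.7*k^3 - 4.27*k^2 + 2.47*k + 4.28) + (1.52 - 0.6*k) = 0.89*k^4 - 0.7*k^3 - 4.27*k^2 + 1.87*k + 5.8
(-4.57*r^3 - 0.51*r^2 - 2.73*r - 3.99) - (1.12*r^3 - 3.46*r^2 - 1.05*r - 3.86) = -5.69*r^3 + 2.95*r^2 - 1.68*r - 0.13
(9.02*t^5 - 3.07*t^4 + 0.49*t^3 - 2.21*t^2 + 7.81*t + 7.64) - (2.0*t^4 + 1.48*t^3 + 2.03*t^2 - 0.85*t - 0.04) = 9.02*t^5 - 5.07*t^4 - 0.99*t^3 - 4.24*t^2 + 8.66*t + 7.68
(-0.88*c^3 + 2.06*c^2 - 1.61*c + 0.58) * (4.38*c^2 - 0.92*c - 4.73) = -3.8544*c^5 + 9.8324*c^4 - 4.7846*c^3 - 5.7222*c^2 + 7.0817*c - 2.7434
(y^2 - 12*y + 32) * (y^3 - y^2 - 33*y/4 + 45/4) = y^5 - 13*y^4 + 143*y^3/4 + 313*y^2/4 - 399*y + 360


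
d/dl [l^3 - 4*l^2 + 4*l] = 3*l^2 - 8*l + 4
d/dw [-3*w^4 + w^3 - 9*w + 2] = -12*w^3 + 3*w^2 - 9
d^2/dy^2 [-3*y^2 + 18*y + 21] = -6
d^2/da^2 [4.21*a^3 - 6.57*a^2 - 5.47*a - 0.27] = 25.26*a - 13.14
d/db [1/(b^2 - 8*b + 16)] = 2*(4 - b)/(b^2 - 8*b + 16)^2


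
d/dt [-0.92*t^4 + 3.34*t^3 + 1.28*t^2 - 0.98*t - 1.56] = -3.68*t^3 + 10.02*t^2 + 2.56*t - 0.98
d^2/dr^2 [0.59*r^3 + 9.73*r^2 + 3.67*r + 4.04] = 3.54*r + 19.46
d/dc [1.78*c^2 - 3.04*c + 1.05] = 3.56*c - 3.04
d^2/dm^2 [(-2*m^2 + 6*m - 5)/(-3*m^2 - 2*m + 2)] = 2*(-66*m^3 + 171*m^2 - 18*m + 34)/(27*m^6 + 54*m^5 - 18*m^4 - 64*m^3 + 12*m^2 + 24*m - 8)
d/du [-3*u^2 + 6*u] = 6 - 6*u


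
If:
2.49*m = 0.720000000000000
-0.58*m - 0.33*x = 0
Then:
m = 0.29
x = -0.51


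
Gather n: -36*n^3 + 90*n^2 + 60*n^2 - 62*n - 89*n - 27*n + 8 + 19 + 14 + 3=-36*n^3 + 150*n^2 - 178*n + 44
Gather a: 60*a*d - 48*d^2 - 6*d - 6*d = 60*a*d - 48*d^2 - 12*d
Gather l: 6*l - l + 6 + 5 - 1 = 5*l + 10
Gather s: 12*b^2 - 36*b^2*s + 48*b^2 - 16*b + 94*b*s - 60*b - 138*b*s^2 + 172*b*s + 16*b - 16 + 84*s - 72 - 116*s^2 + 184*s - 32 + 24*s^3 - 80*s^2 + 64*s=60*b^2 - 60*b + 24*s^3 + s^2*(-138*b - 196) + s*(-36*b^2 + 266*b + 332) - 120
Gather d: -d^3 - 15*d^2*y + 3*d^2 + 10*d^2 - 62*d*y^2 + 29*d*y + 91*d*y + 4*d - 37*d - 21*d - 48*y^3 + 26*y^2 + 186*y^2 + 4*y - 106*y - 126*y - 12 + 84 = -d^3 + d^2*(13 - 15*y) + d*(-62*y^2 + 120*y - 54) - 48*y^3 + 212*y^2 - 228*y + 72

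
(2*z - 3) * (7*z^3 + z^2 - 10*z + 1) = 14*z^4 - 19*z^3 - 23*z^2 + 32*z - 3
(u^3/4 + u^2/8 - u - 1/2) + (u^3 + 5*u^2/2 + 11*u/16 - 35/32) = 5*u^3/4 + 21*u^2/8 - 5*u/16 - 51/32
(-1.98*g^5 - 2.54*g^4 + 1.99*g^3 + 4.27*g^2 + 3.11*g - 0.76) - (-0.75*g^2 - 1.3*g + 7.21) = -1.98*g^5 - 2.54*g^4 + 1.99*g^3 + 5.02*g^2 + 4.41*g - 7.97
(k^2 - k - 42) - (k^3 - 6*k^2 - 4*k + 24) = -k^3 + 7*k^2 + 3*k - 66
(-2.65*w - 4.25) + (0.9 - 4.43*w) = -7.08*w - 3.35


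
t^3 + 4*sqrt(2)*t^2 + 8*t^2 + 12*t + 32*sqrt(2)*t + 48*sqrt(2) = (t + 2)*(t + 6)*(t + 4*sqrt(2))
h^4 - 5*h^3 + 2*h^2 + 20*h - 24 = (h - 3)*(h - 2)^2*(h + 2)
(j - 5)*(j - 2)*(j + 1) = j^3 - 6*j^2 + 3*j + 10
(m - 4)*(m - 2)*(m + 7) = m^3 + m^2 - 34*m + 56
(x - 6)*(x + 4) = x^2 - 2*x - 24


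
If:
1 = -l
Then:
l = -1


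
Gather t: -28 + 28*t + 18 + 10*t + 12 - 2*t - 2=36*t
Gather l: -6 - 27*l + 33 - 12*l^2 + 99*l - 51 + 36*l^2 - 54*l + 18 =24*l^2 + 18*l - 6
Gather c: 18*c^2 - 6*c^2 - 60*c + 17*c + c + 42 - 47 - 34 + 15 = 12*c^2 - 42*c - 24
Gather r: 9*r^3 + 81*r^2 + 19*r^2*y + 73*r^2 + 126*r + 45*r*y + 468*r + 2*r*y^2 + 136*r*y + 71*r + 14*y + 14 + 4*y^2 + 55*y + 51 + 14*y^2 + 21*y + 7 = 9*r^3 + r^2*(19*y + 154) + r*(2*y^2 + 181*y + 665) + 18*y^2 + 90*y + 72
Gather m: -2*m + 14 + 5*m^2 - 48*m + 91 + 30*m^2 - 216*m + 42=35*m^2 - 266*m + 147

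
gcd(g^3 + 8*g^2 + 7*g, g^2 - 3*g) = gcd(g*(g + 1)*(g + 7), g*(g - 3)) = g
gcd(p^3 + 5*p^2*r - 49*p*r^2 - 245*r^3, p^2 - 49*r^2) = p^2 - 49*r^2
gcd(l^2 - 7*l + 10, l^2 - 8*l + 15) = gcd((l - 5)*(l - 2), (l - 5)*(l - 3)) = l - 5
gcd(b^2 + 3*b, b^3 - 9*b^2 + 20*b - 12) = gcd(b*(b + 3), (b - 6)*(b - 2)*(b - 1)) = 1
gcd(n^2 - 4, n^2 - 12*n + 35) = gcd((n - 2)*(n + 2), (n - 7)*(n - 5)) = 1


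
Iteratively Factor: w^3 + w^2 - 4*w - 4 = (w + 2)*(w^2 - w - 2) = (w + 1)*(w + 2)*(w - 2)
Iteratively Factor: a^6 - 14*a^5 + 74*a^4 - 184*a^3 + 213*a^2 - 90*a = (a - 3)*(a^5 - 11*a^4 + 41*a^3 - 61*a^2 + 30*a) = (a - 3)*(a - 2)*(a^4 - 9*a^3 + 23*a^2 - 15*a) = (a - 3)^2*(a - 2)*(a^3 - 6*a^2 + 5*a) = a*(a - 3)^2*(a - 2)*(a^2 - 6*a + 5) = a*(a - 5)*(a - 3)^2*(a - 2)*(a - 1)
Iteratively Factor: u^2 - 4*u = (u - 4)*(u)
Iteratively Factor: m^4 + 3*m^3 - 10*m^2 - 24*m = (m)*(m^3 + 3*m^2 - 10*m - 24) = m*(m - 3)*(m^2 + 6*m + 8) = m*(m - 3)*(m + 4)*(m + 2)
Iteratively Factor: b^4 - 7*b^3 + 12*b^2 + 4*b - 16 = (b - 2)*(b^3 - 5*b^2 + 2*b + 8) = (b - 4)*(b - 2)*(b^2 - b - 2) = (b - 4)*(b - 2)*(b + 1)*(b - 2)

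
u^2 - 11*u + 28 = (u - 7)*(u - 4)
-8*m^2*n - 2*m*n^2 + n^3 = n*(-4*m + n)*(2*m + n)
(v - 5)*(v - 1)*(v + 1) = v^3 - 5*v^2 - v + 5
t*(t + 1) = t^2 + t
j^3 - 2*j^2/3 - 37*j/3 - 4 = (j - 4)*(j + 1/3)*(j + 3)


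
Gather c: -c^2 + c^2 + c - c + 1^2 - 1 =0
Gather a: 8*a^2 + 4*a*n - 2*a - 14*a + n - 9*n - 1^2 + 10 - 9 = 8*a^2 + a*(4*n - 16) - 8*n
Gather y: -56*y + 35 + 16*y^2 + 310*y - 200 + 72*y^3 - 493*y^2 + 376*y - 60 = 72*y^3 - 477*y^2 + 630*y - 225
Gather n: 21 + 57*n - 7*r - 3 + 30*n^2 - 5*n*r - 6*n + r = 30*n^2 + n*(51 - 5*r) - 6*r + 18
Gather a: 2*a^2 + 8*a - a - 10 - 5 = 2*a^2 + 7*a - 15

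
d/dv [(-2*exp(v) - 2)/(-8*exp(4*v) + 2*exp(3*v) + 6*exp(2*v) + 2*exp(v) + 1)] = (-48*exp(4*v) - 56*exp(3*v) + 24*exp(2*v) + 24*exp(v) + 2)*exp(v)/(64*exp(8*v) - 32*exp(7*v) - 92*exp(6*v) - 8*exp(5*v) + 28*exp(4*v) + 28*exp(3*v) + 16*exp(2*v) + 4*exp(v) + 1)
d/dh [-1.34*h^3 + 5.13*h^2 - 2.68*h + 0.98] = -4.02*h^2 + 10.26*h - 2.68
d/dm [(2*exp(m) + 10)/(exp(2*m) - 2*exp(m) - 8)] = 2*(2*(1 - exp(m))*(exp(m) + 5) + exp(2*m) - 2*exp(m) - 8)*exp(m)/(-exp(2*m) + 2*exp(m) + 8)^2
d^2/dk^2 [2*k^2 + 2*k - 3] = 4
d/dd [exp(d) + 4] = exp(d)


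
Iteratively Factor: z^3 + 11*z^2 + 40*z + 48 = (z + 3)*(z^2 + 8*z + 16) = (z + 3)*(z + 4)*(z + 4)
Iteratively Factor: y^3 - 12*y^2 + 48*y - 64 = (y - 4)*(y^2 - 8*y + 16) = (y - 4)^2*(y - 4)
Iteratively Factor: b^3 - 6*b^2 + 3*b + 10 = (b - 2)*(b^2 - 4*b - 5) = (b - 5)*(b - 2)*(b + 1)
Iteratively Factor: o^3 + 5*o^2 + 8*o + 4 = (o + 1)*(o^2 + 4*o + 4) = (o + 1)*(o + 2)*(o + 2)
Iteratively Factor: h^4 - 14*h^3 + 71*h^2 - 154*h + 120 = (h - 3)*(h^3 - 11*h^2 + 38*h - 40) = (h - 4)*(h - 3)*(h^2 - 7*h + 10) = (h - 5)*(h - 4)*(h - 3)*(h - 2)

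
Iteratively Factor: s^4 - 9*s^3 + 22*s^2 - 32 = (s - 4)*(s^3 - 5*s^2 + 2*s + 8) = (s - 4)*(s - 2)*(s^2 - 3*s - 4) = (s - 4)*(s - 2)*(s + 1)*(s - 4)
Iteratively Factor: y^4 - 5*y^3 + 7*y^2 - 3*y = (y)*(y^3 - 5*y^2 + 7*y - 3) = y*(y - 3)*(y^2 - 2*y + 1) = y*(y - 3)*(y - 1)*(y - 1)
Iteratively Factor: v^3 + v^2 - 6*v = (v + 3)*(v^2 - 2*v) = (v - 2)*(v + 3)*(v)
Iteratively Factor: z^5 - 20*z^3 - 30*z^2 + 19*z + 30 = (z + 1)*(z^4 - z^3 - 19*z^2 - 11*z + 30) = (z - 1)*(z + 1)*(z^3 - 19*z - 30) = (z - 1)*(z + 1)*(z + 2)*(z^2 - 2*z - 15) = (z - 5)*(z - 1)*(z + 1)*(z + 2)*(z + 3)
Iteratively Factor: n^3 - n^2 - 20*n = (n - 5)*(n^2 + 4*n) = n*(n - 5)*(n + 4)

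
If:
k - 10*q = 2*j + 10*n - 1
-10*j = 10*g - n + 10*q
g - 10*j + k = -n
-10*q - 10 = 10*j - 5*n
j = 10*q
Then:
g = 137/102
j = -265/204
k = -2749/204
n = -175/204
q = -53/408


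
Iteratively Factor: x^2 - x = (x)*(x - 1)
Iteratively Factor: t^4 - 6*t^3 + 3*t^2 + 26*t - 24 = (t - 4)*(t^3 - 2*t^2 - 5*t + 6) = (t - 4)*(t - 3)*(t^2 + t - 2) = (t - 4)*(t - 3)*(t + 2)*(t - 1)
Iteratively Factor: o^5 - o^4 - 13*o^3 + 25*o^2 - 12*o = (o)*(o^4 - o^3 - 13*o^2 + 25*o - 12) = o*(o - 1)*(o^3 - 13*o + 12) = o*(o - 3)*(o - 1)*(o^2 + 3*o - 4) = o*(o - 3)*(o - 1)*(o + 4)*(o - 1)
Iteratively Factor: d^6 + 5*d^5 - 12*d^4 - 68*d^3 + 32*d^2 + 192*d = (d - 2)*(d^5 + 7*d^4 + 2*d^3 - 64*d^2 - 96*d) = (d - 2)*(d + 2)*(d^4 + 5*d^3 - 8*d^2 - 48*d) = (d - 2)*(d + 2)*(d + 4)*(d^3 + d^2 - 12*d) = (d - 2)*(d + 2)*(d + 4)^2*(d^2 - 3*d) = (d - 3)*(d - 2)*(d + 2)*(d + 4)^2*(d)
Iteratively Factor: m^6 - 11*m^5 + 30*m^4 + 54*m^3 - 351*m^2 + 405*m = (m - 3)*(m^5 - 8*m^4 + 6*m^3 + 72*m^2 - 135*m) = (m - 3)^2*(m^4 - 5*m^3 - 9*m^2 + 45*m) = (m - 3)^3*(m^3 - 2*m^2 - 15*m) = (m - 3)^3*(m + 3)*(m^2 - 5*m) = m*(m - 3)^3*(m + 3)*(m - 5)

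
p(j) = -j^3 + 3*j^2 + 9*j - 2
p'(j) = -3*j^2 + 6*j + 9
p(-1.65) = -4.19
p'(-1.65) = -9.07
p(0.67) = 5.08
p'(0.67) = 11.67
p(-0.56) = -5.92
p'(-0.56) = 4.70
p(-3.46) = 44.20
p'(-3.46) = -47.67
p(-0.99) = -7.00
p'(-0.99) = 0.12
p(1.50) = 14.88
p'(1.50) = 11.25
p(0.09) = -1.17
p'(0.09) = 9.52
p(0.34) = 1.37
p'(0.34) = 10.69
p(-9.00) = 889.00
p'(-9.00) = -288.00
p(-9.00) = 889.00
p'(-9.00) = -288.00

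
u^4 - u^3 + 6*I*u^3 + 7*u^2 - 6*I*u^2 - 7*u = u*(u + 7*I)*(-I*u + I)*(I*u + 1)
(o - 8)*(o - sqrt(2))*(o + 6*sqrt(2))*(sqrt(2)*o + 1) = sqrt(2)*o^4 - 8*sqrt(2)*o^3 + 11*o^3 - 88*o^2 - 7*sqrt(2)*o^2 - 12*o + 56*sqrt(2)*o + 96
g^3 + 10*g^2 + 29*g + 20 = (g + 1)*(g + 4)*(g + 5)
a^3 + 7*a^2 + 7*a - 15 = (a - 1)*(a + 3)*(a + 5)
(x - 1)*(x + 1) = x^2 - 1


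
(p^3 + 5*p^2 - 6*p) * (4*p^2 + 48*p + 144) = 4*p^5 + 68*p^4 + 360*p^3 + 432*p^2 - 864*p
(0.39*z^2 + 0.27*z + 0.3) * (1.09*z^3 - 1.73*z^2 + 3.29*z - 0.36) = 0.4251*z^5 - 0.3804*z^4 + 1.143*z^3 + 0.2289*z^2 + 0.8898*z - 0.108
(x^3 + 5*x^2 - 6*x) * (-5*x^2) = -5*x^5 - 25*x^4 + 30*x^3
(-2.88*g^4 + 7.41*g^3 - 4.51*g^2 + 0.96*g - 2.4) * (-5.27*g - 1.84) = 15.1776*g^5 - 33.7515*g^4 + 10.1333*g^3 + 3.2392*g^2 + 10.8816*g + 4.416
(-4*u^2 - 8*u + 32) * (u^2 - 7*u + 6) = -4*u^4 + 20*u^3 + 64*u^2 - 272*u + 192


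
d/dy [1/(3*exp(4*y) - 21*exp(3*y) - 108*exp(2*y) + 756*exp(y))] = (-4*exp(3*y) + 21*exp(2*y) + 72*exp(y) - 252)*exp(-y)/(3*(exp(3*y) - 7*exp(2*y) - 36*exp(y) + 252)^2)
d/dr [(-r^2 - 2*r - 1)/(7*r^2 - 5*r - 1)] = (19*r^2 + 16*r - 3)/(49*r^4 - 70*r^3 + 11*r^2 + 10*r + 1)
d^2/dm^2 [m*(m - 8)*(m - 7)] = 6*m - 30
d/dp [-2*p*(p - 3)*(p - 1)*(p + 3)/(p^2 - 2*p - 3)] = 2*(-2*p^3 - 5*p^2 - 4*p + 3)/(p^2 + 2*p + 1)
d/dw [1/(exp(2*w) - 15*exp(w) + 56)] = (15 - 2*exp(w))*exp(w)/(exp(2*w) - 15*exp(w) + 56)^2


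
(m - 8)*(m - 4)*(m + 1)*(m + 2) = m^4 - 9*m^3 - 2*m^2 + 72*m + 64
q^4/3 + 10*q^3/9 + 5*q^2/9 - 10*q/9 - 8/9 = (q/3 + 1/3)*(q - 1)*(q + 4/3)*(q + 2)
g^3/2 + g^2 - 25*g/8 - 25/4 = (g/2 + 1)*(g - 5/2)*(g + 5/2)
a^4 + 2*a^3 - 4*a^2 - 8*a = a*(a - 2)*(a + 2)^2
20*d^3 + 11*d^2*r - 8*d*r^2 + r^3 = (-5*d + r)*(-4*d + r)*(d + r)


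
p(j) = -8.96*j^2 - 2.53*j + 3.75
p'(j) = -17.92*j - 2.53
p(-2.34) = -39.39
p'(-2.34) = 39.40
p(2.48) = -57.63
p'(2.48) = -46.97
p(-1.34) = -8.95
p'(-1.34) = 21.48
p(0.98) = -7.33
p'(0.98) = -20.09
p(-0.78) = 0.27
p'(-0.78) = 11.45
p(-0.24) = 3.84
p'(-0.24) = 1.77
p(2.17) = -43.93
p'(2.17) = -41.42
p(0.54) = -0.23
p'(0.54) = -12.21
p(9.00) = -744.78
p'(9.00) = -163.81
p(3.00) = -84.48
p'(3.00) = -56.29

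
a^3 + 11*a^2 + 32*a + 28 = (a + 2)^2*(a + 7)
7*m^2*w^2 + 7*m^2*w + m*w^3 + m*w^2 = w*(7*m + w)*(m*w + m)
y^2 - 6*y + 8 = (y - 4)*(y - 2)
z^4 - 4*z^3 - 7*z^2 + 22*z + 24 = (z - 4)*(z - 3)*(z + 1)*(z + 2)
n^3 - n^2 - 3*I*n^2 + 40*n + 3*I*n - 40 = (n - 1)*(n - 8*I)*(n + 5*I)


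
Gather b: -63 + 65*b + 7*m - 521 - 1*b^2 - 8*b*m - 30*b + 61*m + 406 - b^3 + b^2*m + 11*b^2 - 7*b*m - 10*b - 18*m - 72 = -b^3 + b^2*(m + 10) + b*(25 - 15*m) + 50*m - 250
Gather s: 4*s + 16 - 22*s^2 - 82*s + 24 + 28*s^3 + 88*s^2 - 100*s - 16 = 28*s^3 + 66*s^2 - 178*s + 24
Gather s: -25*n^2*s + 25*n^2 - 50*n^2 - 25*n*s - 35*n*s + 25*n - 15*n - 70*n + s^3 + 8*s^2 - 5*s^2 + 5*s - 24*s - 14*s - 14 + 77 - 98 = -25*n^2 - 60*n + s^3 + 3*s^2 + s*(-25*n^2 - 60*n - 33) - 35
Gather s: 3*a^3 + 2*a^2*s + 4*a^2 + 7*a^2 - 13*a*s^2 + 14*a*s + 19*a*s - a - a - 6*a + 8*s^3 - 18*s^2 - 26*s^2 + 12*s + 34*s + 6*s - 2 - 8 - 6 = 3*a^3 + 11*a^2 - 8*a + 8*s^3 + s^2*(-13*a - 44) + s*(2*a^2 + 33*a + 52) - 16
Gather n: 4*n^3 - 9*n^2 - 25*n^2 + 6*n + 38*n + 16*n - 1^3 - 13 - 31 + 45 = 4*n^3 - 34*n^2 + 60*n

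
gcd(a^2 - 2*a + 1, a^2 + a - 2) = a - 1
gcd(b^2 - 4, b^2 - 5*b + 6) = b - 2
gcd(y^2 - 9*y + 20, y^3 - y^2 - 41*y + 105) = y - 5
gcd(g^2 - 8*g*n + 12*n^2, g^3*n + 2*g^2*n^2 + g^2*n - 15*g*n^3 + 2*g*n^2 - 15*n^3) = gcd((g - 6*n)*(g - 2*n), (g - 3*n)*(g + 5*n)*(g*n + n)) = 1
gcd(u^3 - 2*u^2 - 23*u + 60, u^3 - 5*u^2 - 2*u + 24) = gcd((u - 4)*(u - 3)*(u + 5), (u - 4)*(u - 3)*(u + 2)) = u^2 - 7*u + 12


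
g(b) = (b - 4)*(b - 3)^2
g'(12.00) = 225.00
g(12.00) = 648.00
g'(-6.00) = 261.00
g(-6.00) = -810.00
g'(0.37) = 26.01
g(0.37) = -25.11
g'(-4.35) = 176.77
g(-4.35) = -451.09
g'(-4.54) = 185.63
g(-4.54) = -485.51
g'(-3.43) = 136.89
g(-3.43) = -307.19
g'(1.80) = 6.72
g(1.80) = -3.17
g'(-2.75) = 110.69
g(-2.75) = -223.17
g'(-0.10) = 35.03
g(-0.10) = -39.40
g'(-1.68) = 75.07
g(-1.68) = -124.41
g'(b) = (b - 4)*(2*b - 6) + (b - 3)^2 = (b - 3)*(3*b - 11)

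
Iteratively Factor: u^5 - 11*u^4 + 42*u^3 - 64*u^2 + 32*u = (u - 1)*(u^4 - 10*u^3 + 32*u^2 - 32*u) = (u - 4)*(u - 1)*(u^3 - 6*u^2 + 8*u) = u*(u - 4)*(u - 1)*(u^2 - 6*u + 8) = u*(u - 4)*(u - 2)*(u - 1)*(u - 4)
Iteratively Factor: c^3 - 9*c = (c + 3)*(c^2 - 3*c) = (c - 3)*(c + 3)*(c)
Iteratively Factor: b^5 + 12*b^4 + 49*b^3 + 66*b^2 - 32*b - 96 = (b + 2)*(b^4 + 10*b^3 + 29*b^2 + 8*b - 48) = (b + 2)*(b + 4)*(b^3 + 6*b^2 + 5*b - 12) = (b + 2)*(b + 4)^2*(b^2 + 2*b - 3) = (b - 1)*(b + 2)*(b + 4)^2*(b + 3)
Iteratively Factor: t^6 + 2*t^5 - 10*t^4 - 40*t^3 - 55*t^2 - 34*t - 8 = (t + 1)*(t^5 + t^4 - 11*t^3 - 29*t^2 - 26*t - 8) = (t + 1)^2*(t^4 - 11*t^2 - 18*t - 8) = (t + 1)^2*(t + 2)*(t^3 - 2*t^2 - 7*t - 4) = (t - 4)*(t + 1)^2*(t + 2)*(t^2 + 2*t + 1) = (t - 4)*(t + 1)^3*(t + 2)*(t + 1)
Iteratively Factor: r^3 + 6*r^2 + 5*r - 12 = (r - 1)*(r^2 + 7*r + 12) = (r - 1)*(r + 3)*(r + 4)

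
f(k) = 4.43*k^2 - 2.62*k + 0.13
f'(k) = 8.86*k - 2.62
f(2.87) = 29.10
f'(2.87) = 22.81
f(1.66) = 7.99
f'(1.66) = 12.09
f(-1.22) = 9.92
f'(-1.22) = -13.43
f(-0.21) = 0.88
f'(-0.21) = -4.48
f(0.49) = -0.09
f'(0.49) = 1.72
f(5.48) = 118.81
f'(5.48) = 45.93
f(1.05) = 2.26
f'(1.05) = 6.68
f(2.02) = 12.91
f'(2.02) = 15.28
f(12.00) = 606.61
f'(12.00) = 103.70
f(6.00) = 143.89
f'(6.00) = 50.54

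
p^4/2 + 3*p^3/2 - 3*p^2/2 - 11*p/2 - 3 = (p/2 + 1/2)*(p - 2)*(p + 1)*(p + 3)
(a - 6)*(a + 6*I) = a^2 - 6*a + 6*I*a - 36*I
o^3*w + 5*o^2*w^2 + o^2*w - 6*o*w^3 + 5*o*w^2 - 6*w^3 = (o - w)*(o + 6*w)*(o*w + w)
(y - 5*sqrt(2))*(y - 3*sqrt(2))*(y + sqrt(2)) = y^3 - 7*sqrt(2)*y^2 + 14*y + 30*sqrt(2)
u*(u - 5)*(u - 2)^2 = u^4 - 9*u^3 + 24*u^2 - 20*u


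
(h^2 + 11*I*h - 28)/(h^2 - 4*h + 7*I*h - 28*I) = (h + 4*I)/(h - 4)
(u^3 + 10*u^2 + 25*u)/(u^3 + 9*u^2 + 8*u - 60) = u*(u + 5)/(u^2 + 4*u - 12)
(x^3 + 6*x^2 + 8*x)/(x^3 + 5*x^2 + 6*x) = (x + 4)/(x + 3)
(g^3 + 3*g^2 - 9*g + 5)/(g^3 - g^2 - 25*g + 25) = (g - 1)/(g - 5)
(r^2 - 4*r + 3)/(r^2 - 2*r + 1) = (r - 3)/(r - 1)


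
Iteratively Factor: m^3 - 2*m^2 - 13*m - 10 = (m - 5)*(m^2 + 3*m + 2) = (m - 5)*(m + 2)*(m + 1)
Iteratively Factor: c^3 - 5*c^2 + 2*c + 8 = (c - 4)*(c^2 - c - 2) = (c - 4)*(c + 1)*(c - 2)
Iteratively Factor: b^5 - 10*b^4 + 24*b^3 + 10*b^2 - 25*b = (b - 5)*(b^4 - 5*b^3 - b^2 + 5*b) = (b - 5)^2*(b^3 - b) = b*(b - 5)^2*(b^2 - 1) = b*(b - 5)^2*(b + 1)*(b - 1)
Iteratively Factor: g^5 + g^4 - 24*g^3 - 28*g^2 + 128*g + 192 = (g - 4)*(g^4 + 5*g^3 - 4*g^2 - 44*g - 48) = (g - 4)*(g + 2)*(g^3 + 3*g^2 - 10*g - 24) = (g - 4)*(g - 3)*(g + 2)*(g^2 + 6*g + 8) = (g - 4)*(g - 3)*(g + 2)^2*(g + 4)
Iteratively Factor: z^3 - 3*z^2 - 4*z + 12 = (z + 2)*(z^2 - 5*z + 6) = (z - 2)*(z + 2)*(z - 3)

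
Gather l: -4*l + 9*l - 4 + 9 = 5*l + 5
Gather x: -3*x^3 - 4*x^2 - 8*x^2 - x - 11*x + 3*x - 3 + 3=-3*x^3 - 12*x^2 - 9*x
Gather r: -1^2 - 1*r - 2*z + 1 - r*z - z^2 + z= r*(-z - 1) - z^2 - z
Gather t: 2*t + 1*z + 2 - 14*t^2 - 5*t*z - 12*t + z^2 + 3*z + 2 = -14*t^2 + t*(-5*z - 10) + z^2 + 4*z + 4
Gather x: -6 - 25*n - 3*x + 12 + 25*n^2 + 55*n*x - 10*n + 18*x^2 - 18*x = 25*n^2 - 35*n + 18*x^2 + x*(55*n - 21) + 6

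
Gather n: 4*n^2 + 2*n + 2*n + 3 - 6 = 4*n^2 + 4*n - 3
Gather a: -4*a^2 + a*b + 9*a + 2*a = -4*a^2 + a*(b + 11)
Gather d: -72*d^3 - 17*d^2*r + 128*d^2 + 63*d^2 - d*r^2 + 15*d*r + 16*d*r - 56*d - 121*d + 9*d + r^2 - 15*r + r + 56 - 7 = -72*d^3 + d^2*(191 - 17*r) + d*(-r^2 + 31*r - 168) + r^2 - 14*r + 49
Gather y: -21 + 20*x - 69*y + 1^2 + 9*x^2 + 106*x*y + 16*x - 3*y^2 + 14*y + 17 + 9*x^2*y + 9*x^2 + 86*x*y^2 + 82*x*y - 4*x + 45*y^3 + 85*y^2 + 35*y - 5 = 18*x^2 + 32*x + 45*y^3 + y^2*(86*x + 82) + y*(9*x^2 + 188*x - 20) - 8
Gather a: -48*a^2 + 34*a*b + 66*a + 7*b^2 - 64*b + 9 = -48*a^2 + a*(34*b + 66) + 7*b^2 - 64*b + 9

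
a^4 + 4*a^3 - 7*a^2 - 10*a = a*(a - 2)*(a + 1)*(a + 5)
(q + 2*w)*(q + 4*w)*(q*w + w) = q^3*w + 6*q^2*w^2 + q^2*w + 8*q*w^3 + 6*q*w^2 + 8*w^3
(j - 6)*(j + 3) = j^2 - 3*j - 18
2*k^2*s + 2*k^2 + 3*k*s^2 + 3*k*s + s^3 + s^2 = (k + s)*(2*k + s)*(s + 1)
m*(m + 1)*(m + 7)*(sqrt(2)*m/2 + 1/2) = sqrt(2)*m^4/2 + m^3/2 + 4*sqrt(2)*m^3 + 4*m^2 + 7*sqrt(2)*m^2/2 + 7*m/2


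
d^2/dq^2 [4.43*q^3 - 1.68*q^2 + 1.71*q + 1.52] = 26.58*q - 3.36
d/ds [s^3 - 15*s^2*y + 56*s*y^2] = 3*s^2 - 30*s*y + 56*y^2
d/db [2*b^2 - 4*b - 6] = 4*b - 4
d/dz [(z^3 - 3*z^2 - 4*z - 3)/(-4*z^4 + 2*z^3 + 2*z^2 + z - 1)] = (4*z^6 - 24*z^5 - 40*z^4 - 30*z^3 + 20*z^2 + 18*z + 7)/(16*z^8 - 16*z^7 - 12*z^6 + 16*z^4 - 3*z^2 - 2*z + 1)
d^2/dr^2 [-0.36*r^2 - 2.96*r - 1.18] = -0.720000000000000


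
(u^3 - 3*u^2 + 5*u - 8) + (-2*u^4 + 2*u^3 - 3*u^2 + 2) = -2*u^4 + 3*u^3 - 6*u^2 + 5*u - 6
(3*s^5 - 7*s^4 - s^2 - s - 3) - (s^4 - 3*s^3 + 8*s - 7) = 3*s^5 - 8*s^4 + 3*s^3 - s^2 - 9*s + 4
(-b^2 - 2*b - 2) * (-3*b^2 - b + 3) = 3*b^4 + 7*b^3 + 5*b^2 - 4*b - 6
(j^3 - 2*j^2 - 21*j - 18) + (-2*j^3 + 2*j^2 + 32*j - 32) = -j^3 + 11*j - 50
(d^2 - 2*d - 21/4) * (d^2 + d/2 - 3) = d^4 - 3*d^3/2 - 37*d^2/4 + 27*d/8 + 63/4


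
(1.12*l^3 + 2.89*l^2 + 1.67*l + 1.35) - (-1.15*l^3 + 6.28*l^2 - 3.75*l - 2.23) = 2.27*l^3 - 3.39*l^2 + 5.42*l + 3.58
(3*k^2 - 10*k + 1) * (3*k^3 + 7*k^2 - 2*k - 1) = 9*k^5 - 9*k^4 - 73*k^3 + 24*k^2 + 8*k - 1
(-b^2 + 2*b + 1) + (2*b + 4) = -b^2 + 4*b + 5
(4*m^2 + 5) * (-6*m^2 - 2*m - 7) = -24*m^4 - 8*m^3 - 58*m^2 - 10*m - 35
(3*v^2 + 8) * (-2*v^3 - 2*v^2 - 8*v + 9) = -6*v^5 - 6*v^4 - 40*v^3 + 11*v^2 - 64*v + 72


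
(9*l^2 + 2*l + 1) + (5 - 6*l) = 9*l^2 - 4*l + 6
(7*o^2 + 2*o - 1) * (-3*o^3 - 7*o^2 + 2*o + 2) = -21*o^5 - 55*o^4 + 3*o^3 + 25*o^2 + 2*o - 2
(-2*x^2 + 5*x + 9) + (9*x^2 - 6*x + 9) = 7*x^2 - x + 18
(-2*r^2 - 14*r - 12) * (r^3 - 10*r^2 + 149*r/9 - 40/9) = -2*r^5 + 6*r^4 + 854*r^3/9 - 926*r^2/9 - 1228*r/9 + 160/3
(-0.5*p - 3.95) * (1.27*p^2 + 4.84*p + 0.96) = -0.635*p^3 - 7.4365*p^2 - 19.598*p - 3.792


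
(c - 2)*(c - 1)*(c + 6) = c^3 + 3*c^2 - 16*c + 12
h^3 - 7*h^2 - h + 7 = (h - 7)*(h - 1)*(h + 1)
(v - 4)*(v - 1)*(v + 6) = v^3 + v^2 - 26*v + 24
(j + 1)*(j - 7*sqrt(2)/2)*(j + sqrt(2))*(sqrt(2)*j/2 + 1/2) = sqrt(2)*j^4/2 - 2*j^3 + sqrt(2)*j^3/2 - 19*sqrt(2)*j^2/4 - 2*j^2 - 19*sqrt(2)*j/4 - 7*j/2 - 7/2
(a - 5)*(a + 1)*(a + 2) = a^3 - 2*a^2 - 13*a - 10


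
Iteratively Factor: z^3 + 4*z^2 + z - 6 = (z + 3)*(z^2 + z - 2) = (z - 1)*(z + 3)*(z + 2)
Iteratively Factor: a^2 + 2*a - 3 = (a + 3)*(a - 1)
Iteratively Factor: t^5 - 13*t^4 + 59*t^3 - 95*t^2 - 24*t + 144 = (t - 3)*(t^4 - 10*t^3 + 29*t^2 - 8*t - 48) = (t - 4)*(t - 3)*(t^3 - 6*t^2 + 5*t + 12) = (t - 4)*(t - 3)^2*(t^2 - 3*t - 4) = (t - 4)^2*(t - 3)^2*(t + 1)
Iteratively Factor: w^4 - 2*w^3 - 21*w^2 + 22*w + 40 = (w - 2)*(w^3 - 21*w - 20) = (w - 2)*(w + 4)*(w^2 - 4*w - 5) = (w - 2)*(w + 1)*(w + 4)*(w - 5)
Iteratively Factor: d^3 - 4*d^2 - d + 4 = (d + 1)*(d^2 - 5*d + 4) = (d - 4)*(d + 1)*(d - 1)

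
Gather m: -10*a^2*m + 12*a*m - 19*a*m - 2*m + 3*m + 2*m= m*(-10*a^2 - 7*a + 3)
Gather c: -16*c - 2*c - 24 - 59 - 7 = -18*c - 90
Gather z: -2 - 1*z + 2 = -z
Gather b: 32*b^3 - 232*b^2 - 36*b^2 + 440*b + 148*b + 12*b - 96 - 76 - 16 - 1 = 32*b^3 - 268*b^2 + 600*b - 189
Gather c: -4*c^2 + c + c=-4*c^2 + 2*c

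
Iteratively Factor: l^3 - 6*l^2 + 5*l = (l)*(l^2 - 6*l + 5) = l*(l - 5)*(l - 1)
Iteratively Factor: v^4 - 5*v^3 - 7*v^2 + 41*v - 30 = (v + 3)*(v^3 - 8*v^2 + 17*v - 10) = (v - 1)*(v + 3)*(v^2 - 7*v + 10) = (v - 5)*(v - 1)*(v + 3)*(v - 2)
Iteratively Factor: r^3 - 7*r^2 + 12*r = (r)*(r^2 - 7*r + 12) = r*(r - 4)*(r - 3)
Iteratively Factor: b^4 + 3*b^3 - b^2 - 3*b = (b - 1)*(b^3 + 4*b^2 + 3*b) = (b - 1)*(b + 1)*(b^2 + 3*b) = (b - 1)*(b + 1)*(b + 3)*(b)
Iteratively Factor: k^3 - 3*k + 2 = (k + 2)*(k^2 - 2*k + 1) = (k - 1)*(k + 2)*(k - 1)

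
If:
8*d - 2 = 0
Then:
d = 1/4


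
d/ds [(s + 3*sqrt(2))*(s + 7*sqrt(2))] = 2*s + 10*sqrt(2)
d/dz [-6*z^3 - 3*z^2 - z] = -18*z^2 - 6*z - 1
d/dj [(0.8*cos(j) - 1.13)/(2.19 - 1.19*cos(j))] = -0.4073*sin(j)/(1.19*cos(j) - 2.19)^2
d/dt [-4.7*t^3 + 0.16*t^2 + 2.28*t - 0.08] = -14.1*t^2 + 0.32*t + 2.28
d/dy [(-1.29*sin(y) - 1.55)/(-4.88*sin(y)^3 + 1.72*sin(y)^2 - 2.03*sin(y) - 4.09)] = (-12.5904*sin(y)^3 - 20.4732*sin(y)^2 + 5.332*sin(y) + 2.1296)*cos(y)/(23.8144*sin(y)^6 - 16.7872*sin(y)^5 + 22.7712*sin(y)^4 + 32.9352*sin(y)^3 - 9.9487*sin(y)^2 + 16.6054*sin(y) + 16.7281)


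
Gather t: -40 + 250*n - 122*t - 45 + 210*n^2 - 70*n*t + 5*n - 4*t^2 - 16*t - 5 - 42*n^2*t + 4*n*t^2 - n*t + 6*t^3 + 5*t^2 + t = 210*n^2 + 255*n + 6*t^3 + t^2*(4*n + 1) + t*(-42*n^2 - 71*n - 137) - 90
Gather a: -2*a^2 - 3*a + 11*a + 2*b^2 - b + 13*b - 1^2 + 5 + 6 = -2*a^2 + 8*a + 2*b^2 + 12*b + 10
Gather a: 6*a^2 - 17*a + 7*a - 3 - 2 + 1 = 6*a^2 - 10*a - 4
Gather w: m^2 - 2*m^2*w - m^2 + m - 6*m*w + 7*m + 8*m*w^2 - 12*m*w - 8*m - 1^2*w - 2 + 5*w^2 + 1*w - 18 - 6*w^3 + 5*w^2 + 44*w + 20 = -6*w^3 + w^2*(8*m + 10) + w*(-2*m^2 - 18*m + 44)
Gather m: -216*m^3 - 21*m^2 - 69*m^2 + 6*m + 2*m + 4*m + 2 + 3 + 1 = -216*m^3 - 90*m^2 + 12*m + 6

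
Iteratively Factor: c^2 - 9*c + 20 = (c - 5)*(c - 4)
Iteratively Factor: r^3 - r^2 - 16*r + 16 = (r - 4)*(r^2 + 3*r - 4) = (r - 4)*(r + 4)*(r - 1)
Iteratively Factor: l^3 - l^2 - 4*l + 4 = (l - 2)*(l^2 + l - 2) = (l - 2)*(l + 2)*(l - 1)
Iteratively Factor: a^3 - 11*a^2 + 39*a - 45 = (a - 5)*(a^2 - 6*a + 9) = (a - 5)*(a - 3)*(a - 3)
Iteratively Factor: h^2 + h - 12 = (h + 4)*(h - 3)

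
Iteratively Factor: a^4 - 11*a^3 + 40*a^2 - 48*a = (a - 4)*(a^3 - 7*a^2 + 12*a) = (a - 4)^2*(a^2 - 3*a) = a*(a - 4)^2*(a - 3)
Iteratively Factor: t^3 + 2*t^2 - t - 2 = (t - 1)*(t^2 + 3*t + 2) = (t - 1)*(t + 2)*(t + 1)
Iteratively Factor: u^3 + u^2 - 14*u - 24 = (u + 3)*(u^2 - 2*u - 8) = (u - 4)*(u + 3)*(u + 2)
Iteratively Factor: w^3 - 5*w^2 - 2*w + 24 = (w + 2)*(w^2 - 7*w + 12) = (w - 4)*(w + 2)*(w - 3)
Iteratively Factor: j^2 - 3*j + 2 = (j - 1)*(j - 2)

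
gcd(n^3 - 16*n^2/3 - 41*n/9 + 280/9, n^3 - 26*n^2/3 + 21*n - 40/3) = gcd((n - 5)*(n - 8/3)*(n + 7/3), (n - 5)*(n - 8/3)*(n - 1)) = n^2 - 23*n/3 + 40/3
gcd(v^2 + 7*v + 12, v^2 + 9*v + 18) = v + 3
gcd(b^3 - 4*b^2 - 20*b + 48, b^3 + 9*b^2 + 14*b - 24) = b + 4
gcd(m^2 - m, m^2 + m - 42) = 1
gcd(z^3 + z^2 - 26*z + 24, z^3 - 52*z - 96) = z + 6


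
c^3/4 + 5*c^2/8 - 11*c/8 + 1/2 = (c/4 + 1)*(c - 1)*(c - 1/2)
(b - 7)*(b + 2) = b^2 - 5*b - 14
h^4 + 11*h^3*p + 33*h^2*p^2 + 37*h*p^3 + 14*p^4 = (h + p)^2*(h + 2*p)*(h + 7*p)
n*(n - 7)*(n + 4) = n^3 - 3*n^2 - 28*n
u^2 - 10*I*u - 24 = (u - 6*I)*(u - 4*I)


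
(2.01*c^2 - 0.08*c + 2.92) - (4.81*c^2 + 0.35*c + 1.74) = -2.8*c^2 - 0.43*c + 1.18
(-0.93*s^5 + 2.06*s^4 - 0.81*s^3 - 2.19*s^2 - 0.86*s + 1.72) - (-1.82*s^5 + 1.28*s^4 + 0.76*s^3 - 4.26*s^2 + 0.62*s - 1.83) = 0.89*s^5 + 0.78*s^4 - 1.57*s^3 + 2.07*s^2 - 1.48*s + 3.55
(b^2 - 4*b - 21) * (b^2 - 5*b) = b^4 - 9*b^3 - b^2 + 105*b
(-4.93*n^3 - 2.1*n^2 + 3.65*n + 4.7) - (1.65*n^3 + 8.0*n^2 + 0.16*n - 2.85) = -6.58*n^3 - 10.1*n^2 + 3.49*n + 7.55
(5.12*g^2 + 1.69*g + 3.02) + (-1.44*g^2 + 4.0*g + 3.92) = 3.68*g^2 + 5.69*g + 6.94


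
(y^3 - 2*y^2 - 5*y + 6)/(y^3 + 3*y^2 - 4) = (y - 3)/(y + 2)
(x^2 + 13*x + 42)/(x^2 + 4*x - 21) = (x + 6)/(x - 3)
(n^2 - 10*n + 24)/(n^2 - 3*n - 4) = (n - 6)/(n + 1)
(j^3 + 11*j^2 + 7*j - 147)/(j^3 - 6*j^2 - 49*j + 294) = (j^2 + 4*j - 21)/(j^2 - 13*j + 42)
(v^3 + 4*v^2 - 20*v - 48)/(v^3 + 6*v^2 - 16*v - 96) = (v + 2)/(v + 4)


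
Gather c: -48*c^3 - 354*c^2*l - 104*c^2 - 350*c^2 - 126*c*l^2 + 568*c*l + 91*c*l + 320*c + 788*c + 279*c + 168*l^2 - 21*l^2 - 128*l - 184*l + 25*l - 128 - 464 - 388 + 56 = -48*c^3 + c^2*(-354*l - 454) + c*(-126*l^2 + 659*l + 1387) + 147*l^2 - 287*l - 924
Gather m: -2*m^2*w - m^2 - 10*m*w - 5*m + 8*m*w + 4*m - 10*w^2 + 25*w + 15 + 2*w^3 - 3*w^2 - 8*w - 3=m^2*(-2*w - 1) + m*(-2*w - 1) + 2*w^3 - 13*w^2 + 17*w + 12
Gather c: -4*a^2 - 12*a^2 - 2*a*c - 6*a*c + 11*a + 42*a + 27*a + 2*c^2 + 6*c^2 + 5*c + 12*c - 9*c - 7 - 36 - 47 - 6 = -16*a^2 + 80*a + 8*c^2 + c*(8 - 8*a) - 96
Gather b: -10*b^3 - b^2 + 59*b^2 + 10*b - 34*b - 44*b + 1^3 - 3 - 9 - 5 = -10*b^3 + 58*b^2 - 68*b - 16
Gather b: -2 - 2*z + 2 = -2*z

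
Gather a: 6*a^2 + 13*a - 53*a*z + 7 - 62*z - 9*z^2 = 6*a^2 + a*(13 - 53*z) - 9*z^2 - 62*z + 7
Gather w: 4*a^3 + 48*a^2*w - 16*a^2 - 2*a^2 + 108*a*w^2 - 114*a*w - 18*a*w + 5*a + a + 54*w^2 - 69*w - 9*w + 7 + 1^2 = 4*a^3 - 18*a^2 + 6*a + w^2*(108*a + 54) + w*(48*a^2 - 132*a - 78) + 8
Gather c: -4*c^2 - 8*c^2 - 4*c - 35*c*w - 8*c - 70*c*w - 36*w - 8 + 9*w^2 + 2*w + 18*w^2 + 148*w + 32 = -12*c^2 + c*(-105*w - 12) + 27*w^2 + 114*w + 24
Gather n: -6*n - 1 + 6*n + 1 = 0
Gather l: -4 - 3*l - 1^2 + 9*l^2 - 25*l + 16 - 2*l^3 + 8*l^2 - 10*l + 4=-2*l^3 + 17*l^2 - 38*l + 15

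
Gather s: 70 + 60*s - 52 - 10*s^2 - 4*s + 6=-10*s^2 + 56*s + 24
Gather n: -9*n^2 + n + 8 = -9*n^2 + n + 8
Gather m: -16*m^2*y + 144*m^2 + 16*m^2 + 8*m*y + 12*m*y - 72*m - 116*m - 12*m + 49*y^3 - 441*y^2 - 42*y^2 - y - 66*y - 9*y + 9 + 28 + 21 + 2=m^2*(160 - 16*y) + m*(20*y - 200) + 49*y^3 - 483*y^2 - 76*y + 60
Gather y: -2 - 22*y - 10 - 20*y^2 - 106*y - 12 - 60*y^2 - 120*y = -80*y^2 - 248*y - 24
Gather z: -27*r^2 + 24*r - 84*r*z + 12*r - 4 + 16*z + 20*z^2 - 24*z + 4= -27*r^2 + 36*r + 20*z^2 + z*(-84*r - 8)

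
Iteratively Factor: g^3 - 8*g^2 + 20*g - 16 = (g - 2)*(g^2 - 6*g + 8) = (g - 4)*(g - 2)*(g - 2)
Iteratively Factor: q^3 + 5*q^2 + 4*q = (q)*(q^2 + 5*q + 4) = q*(q + 4)*(q + 1)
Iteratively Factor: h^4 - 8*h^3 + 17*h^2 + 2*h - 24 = (h + 1)*(h^3 - 9*h^2 + 26*h - 24) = (h - 4)*(h + 1)*(h^2 - 5*h + 6) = (h - 4)*(h - 3)*(h + 1)*(h - 2)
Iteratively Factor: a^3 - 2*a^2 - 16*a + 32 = (a + 4)*(a^2 - 6*a + 8) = (a - 2)*(a + 4)*(a - 4)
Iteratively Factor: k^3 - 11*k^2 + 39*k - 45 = (k - 3)*(k^2 - 8*k + 15) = (k - 5)*(k - 3)*(k - 3)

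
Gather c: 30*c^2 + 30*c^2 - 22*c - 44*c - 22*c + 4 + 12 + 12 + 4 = 60*c^2 - 88*c + 32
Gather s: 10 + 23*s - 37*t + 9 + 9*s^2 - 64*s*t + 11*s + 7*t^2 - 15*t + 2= 9*s^2 + s*(34 - 64*t) + 7*t^2 - 52*t + 21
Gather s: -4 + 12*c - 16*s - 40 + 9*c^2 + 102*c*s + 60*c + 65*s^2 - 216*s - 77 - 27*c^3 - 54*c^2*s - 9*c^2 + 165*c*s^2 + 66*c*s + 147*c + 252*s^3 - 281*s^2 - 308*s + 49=-27*c^3 + 219*c + 252*s^3 + s^2*(165*c - 216) + s*(-54*c^2 + 168*c - 540) - 72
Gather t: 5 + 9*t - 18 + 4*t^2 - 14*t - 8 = 4*t^2 - 5*t - 21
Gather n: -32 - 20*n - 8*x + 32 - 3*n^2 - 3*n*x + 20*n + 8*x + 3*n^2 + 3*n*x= 0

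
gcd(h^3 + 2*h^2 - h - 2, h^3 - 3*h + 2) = h^2 + h - 2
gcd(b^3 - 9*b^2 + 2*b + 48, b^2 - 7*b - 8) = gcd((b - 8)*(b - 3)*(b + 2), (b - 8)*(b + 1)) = b - 8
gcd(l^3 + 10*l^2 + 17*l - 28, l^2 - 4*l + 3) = l - 1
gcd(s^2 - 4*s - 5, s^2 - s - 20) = s - 5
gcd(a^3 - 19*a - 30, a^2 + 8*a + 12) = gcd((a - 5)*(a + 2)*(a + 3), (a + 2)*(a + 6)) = a + 2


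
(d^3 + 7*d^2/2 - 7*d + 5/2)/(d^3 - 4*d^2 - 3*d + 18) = (2*d^3 + 7*d^2 - 14*d + 5)/(2*(d^3 - 4*d^2 - 3*d + 18))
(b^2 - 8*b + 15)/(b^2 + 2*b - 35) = (b - 3)/(b + 7)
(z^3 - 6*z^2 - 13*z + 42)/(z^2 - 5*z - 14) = (z^2 + z - 6)/(z + 2)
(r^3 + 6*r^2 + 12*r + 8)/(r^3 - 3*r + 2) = (r^2 + 4*r + 4)/(r^2 - 2*r + 1)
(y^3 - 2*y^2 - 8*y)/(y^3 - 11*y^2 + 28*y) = (y + 2)/(y - 7)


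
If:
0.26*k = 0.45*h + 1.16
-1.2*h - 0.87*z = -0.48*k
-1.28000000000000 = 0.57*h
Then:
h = -2.25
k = 0.57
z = 3.41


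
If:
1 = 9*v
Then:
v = 1/9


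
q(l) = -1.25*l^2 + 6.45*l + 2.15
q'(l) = 6.45 - 2.5*l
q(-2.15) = -17.50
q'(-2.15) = 11.82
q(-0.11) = 1.43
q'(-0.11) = 6.72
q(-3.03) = -28.87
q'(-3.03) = 14.02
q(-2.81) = -25.84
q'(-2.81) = 13.48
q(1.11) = 7.77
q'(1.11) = 3.68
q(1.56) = 9.17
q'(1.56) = 2.55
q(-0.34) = -0.19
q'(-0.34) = 7.30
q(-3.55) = -36.50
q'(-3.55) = 15.32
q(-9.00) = -157.15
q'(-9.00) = 28.95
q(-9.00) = -157.15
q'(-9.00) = 28.95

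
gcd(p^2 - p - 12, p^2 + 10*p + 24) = 1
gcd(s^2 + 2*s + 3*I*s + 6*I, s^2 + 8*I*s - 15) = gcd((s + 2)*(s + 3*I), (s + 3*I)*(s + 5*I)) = s + 3*I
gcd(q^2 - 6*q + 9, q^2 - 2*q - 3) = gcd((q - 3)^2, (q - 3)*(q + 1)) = q - 3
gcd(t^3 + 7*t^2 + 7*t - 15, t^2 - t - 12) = t + 3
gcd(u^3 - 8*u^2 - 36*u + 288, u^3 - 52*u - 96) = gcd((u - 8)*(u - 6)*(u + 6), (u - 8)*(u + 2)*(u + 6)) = u^2 - 2*u - 48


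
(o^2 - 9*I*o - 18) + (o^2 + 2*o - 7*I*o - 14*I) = 2*o^2 + 2*o - 16*I*o - 18 - 14*I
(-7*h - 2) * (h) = -7*h^2 - 2*h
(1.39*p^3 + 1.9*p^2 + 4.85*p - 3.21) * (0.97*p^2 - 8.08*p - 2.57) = 1.3483*p^5 - 9.3882*p^4 - 14.2198*p^3 - 47.1847*p^2 + 13.4723*p + 8.2497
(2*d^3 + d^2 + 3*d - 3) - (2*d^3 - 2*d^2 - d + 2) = 3*d^2 + 4*d - 5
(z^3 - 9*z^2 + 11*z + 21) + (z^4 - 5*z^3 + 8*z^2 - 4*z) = z^4 - 4*z^3 - z^2 + 7*z + 21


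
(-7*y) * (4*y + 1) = -28*y^2 - 7*y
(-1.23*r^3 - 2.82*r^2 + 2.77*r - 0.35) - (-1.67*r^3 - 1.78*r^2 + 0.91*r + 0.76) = 0.44*r^3 - 1.04*r^2 + 1.86*r - 1.11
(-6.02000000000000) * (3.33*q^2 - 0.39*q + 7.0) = -20.0466*q^2 + 2.3478*q - 42.14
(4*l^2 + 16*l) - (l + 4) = 4*l^2 + 15*l - 4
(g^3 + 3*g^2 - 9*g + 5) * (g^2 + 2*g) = g^5 + 5*g^4 - 3*g^3 - 13*g^2 + 10*g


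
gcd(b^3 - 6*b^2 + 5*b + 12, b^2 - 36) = 1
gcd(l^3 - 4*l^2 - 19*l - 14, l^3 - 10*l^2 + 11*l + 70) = l^2 - 5*l - 14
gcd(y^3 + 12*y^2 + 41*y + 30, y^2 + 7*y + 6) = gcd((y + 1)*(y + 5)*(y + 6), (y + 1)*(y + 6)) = y^2 + 7*y + 6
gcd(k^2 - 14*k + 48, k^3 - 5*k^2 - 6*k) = k - 6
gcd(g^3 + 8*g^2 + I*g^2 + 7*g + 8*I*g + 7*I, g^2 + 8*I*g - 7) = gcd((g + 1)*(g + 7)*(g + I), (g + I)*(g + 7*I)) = g + I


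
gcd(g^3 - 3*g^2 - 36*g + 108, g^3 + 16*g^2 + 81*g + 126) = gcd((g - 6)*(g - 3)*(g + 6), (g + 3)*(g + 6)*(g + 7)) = g + 6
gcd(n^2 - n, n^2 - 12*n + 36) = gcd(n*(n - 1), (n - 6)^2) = 1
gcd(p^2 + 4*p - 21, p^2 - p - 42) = 1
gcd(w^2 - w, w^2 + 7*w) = w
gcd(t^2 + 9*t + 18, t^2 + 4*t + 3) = t + 3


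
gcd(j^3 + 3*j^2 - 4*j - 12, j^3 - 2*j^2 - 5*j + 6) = j + 2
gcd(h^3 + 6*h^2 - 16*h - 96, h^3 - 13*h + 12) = h + 4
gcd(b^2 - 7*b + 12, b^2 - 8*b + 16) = b - 4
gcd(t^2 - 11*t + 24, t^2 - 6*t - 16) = t - 8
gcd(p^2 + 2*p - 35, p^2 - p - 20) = p - 5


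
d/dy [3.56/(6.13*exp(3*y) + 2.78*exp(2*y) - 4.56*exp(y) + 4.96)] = (-65.4684*exp(2*y) - 19.7936*exp(y) + 16.2336)*exp(y)/(6.13*exp(3*y) + 2.78*exp(2*y) - 4.56*exp(y) + 4.96)^2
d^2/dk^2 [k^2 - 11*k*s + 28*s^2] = 2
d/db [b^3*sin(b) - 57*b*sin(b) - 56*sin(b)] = b^3*cos(b) + 3*b^2*sin(b) - 57*b*cos(b) - 57*sin(b) - 56*cos(b)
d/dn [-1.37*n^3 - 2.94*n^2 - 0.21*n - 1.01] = -4.11*n^2 - 5.88*n - 0.21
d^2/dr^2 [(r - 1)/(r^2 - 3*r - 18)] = 2*((4 - 3*r)*(-r^2 + 3*r + 18) - (r - 1)*(2*r - 3)^2)/(-r^2 + 3*r + 18)^3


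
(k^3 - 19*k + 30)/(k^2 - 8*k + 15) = (k^2 + 3*k - 10)/(k - 5)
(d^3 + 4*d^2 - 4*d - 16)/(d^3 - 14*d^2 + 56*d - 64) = (d^2 + 6*d + 8)/(d^2 - 12*d + 32)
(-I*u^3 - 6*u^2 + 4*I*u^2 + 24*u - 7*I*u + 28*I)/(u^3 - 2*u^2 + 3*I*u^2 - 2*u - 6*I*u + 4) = (-I*u^2 + u*(-7 + 4*I) + 28)/(u^2 + 2*u*(-1 + I) - 4*I)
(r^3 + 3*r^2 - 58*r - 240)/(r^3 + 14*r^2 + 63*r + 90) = (r - 8)/(r + 3)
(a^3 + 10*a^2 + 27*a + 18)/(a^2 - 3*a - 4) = (a^2 + 9*a + 18)/(a - 4)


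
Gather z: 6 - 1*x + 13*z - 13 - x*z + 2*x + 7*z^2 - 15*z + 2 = x + 7*z^2 + z*(-x - 2) - 5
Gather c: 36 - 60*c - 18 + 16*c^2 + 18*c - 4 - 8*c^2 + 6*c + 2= 8*c^2 - 36*c + 16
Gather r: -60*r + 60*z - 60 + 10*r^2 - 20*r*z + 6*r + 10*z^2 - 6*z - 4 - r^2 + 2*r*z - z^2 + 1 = 9*r^2 + r*(-18*z - 54) + 9*z^2 + 54*z - 63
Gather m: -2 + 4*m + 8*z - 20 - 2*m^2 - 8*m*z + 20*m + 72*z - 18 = -2*m^2 + m*(24 - 8*z) + 80*z - 40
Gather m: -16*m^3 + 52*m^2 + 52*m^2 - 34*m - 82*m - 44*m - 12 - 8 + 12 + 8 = -16*m^3 + 104*m^2 - 160*m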